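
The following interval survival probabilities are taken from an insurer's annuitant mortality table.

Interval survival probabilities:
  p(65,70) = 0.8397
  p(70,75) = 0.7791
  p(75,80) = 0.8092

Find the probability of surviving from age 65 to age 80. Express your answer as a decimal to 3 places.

0.529

Chaining the interval survival probabilities: 0.8397 × 0.7791 × 0.8092.
= 0.529387.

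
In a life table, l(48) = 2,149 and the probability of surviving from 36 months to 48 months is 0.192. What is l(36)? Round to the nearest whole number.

l(36) = l(48) / p = 2,149 / 0.192 = 11193.

11193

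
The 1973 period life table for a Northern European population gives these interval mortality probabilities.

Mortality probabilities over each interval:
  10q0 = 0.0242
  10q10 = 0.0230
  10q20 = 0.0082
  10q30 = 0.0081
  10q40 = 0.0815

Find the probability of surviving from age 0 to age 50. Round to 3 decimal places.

0.861

50p0 = (1 − 0.0242) × (1 − 0.0230) × (1 − 0.0082) × (1 − 0.0081) × (1 − 0.0815).
= 0.9758 × 0.9770 × 0.9918 × 0.9919 × 0.9185 = 0.861443.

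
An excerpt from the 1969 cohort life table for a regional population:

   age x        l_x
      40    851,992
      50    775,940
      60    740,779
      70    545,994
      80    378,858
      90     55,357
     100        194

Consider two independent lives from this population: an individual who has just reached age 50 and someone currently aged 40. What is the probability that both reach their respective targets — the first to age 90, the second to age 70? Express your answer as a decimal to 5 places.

p₁ = l_90/l_50 = 55,357/775,940 = 0.071342; p₂ = l_70/l_40 = 545,994/851,992 = 0.640844.
P(both) = p₁ × p₂ = 0.071342 × 0.640844 = 0.045719.

0.04572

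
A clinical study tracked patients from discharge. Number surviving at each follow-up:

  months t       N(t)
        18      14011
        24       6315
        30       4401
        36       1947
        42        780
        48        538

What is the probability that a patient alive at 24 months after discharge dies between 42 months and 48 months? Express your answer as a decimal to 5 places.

0.03832

This is the probability of reaching 42 but not 48, conditional on being alive at 24: (N(42) − N(48)) / N(24).
= (780 − 538) / 6315 = 242 / 6315 = 0.038321.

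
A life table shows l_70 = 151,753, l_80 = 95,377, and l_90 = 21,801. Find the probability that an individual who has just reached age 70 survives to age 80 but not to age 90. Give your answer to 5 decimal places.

This is the probability of reaching 80 but not 90, conditional on being alive at 70: (l_80 − l_90) / l_70.
= (95,377 − 21,801) / 151,753 = 73,576 / 151,753 = 0.484840.

0.48484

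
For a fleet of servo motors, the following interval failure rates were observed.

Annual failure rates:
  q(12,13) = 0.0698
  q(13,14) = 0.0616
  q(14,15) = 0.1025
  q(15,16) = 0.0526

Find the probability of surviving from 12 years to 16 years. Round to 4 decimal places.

Survival from 12 to 16 is the product of surviving each interval: (1 − 0.0698) × (1 − 0.0616) × (1 − 0.1025) × (1 − 0.0526).
= 0.9302 × 0.9384 × 0.8975 × 0.9474 = 0.742219.

0.7422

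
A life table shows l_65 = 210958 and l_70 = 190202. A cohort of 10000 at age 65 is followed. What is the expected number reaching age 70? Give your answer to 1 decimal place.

The relevant probability is 190202/210958 = 0.901611.
Expected number = 10000 × 0.901611 = 9016.1.

9016.1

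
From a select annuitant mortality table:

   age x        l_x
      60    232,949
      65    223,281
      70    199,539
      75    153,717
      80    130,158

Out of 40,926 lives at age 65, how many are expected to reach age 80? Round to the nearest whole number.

The relevant probability is 130,158/223,281 = 0.582934.
Expected number = 40,926 × 0.582934 = 23857.

23857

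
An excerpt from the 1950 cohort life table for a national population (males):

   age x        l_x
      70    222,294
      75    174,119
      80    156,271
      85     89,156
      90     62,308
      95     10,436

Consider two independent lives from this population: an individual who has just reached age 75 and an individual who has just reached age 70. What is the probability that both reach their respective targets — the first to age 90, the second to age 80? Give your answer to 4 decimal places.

p₁ = l_90/l_75 = 62,308/174,119 = 0.357847; p₂ = l_80/l_70 = 156,271/222,294 = 0.702992.
P(both) = p₁ × p₂ = 0.357847 × 0.702992 = 0.251564.

0.2516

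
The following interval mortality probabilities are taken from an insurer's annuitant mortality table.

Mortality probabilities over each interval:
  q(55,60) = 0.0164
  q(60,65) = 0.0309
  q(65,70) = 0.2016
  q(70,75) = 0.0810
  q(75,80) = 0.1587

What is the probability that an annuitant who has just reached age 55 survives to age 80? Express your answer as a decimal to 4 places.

0.5884

Chaining the interval survival probabilities: (1 − 0.0164) × (1 − 0.0309) × (1 − 0.2016) × (1 − 0.0810) × (1 − 0.1587).
= 0.9836 × 0.9691 × 0.7984 × 0.9190 × 0.8413 = 0.588402.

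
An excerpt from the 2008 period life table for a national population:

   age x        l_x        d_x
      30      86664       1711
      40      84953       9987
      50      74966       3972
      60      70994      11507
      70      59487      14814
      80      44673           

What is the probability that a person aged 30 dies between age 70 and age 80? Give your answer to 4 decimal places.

We want 40|10q30 = (l_70 − l_80)/l_30.
This is the probability of reaching 70 but not 80, conditional on being alive at 30: (l_70 − l_80) / l_30.
= (59487 − 44673) / 86664 = 14814 / 86664 = 0.170936.

0.1709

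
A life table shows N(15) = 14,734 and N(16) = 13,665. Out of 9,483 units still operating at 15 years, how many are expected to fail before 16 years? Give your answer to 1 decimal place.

The relevant probability is 1 − 13,665/14,734 = 0.072553.
Expected number = 9,483 × 0.072553 = 688.0.

688.0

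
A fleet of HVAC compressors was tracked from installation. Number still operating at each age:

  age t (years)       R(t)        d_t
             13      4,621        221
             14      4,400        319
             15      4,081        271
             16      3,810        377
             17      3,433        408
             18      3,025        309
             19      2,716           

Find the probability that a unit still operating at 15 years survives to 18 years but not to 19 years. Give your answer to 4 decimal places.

0.0757

This is the probability of reaching 18 but not 19, conditional on being operational at 15: (R(18) − R(19)) / R(15).
= (3,025 − 2,716) / 4,081 = 309 / 4,081 = 0.075717.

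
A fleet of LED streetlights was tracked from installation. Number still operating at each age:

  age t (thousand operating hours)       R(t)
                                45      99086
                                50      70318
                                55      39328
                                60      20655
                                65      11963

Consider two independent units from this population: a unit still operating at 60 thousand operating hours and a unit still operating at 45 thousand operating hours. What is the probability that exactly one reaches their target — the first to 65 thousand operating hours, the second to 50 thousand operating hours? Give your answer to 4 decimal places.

p₁ = R(65)/R(60) = 11963/20655 = 0.579182; p₂ = R(50)/R(45) = 70318/99086 = 0.709666.
P(exactly one) = p₁(1−p₂) + (1−p₁)p₂ = 0.168156 + 0.298640 = 0.466796.

0.4668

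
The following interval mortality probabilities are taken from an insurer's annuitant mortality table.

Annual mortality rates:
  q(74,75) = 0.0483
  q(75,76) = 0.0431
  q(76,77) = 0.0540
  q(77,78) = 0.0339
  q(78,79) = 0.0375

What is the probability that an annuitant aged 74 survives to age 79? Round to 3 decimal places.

0.801

Survival from 74 to 79 is the product of surviving each interval: (1 − 0.0483) × (1 − 0.0431) × (1 − 0.0540) × (1 − 0.0339) × (1 − 0.0375).
= 0.9517 × 0.9569 × 0.9460 × 0.9661 × 0.9625 = 0.801089.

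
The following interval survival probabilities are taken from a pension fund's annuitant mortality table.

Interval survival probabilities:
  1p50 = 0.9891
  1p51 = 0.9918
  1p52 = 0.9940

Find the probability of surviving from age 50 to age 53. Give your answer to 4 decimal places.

3p50 = 0.9891 × 0.9918 × 0.9940.
= 0.975103.

0.9751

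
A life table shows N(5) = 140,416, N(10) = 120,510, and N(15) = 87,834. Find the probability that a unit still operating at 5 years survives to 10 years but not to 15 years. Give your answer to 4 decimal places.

This is the probability of reaching 10 but not 15, conditional on being operational at 5: (N(10) − N(15)) / N(5).
= (120,510 − 87,834) / 140,416 = 32,676 / 140,416 = 0.232709.

0.2327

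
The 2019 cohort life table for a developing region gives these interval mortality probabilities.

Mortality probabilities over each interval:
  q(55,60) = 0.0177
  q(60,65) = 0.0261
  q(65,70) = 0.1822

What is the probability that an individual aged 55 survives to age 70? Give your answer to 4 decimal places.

0.7824

Survival from 55 to 70 is the product of surviving each interval: (1 − 0.0177) × (1 − 0.0261) × (1 − 0.1822).
= 0.9823 × 0.9739 × 0.8178 = 0.782358.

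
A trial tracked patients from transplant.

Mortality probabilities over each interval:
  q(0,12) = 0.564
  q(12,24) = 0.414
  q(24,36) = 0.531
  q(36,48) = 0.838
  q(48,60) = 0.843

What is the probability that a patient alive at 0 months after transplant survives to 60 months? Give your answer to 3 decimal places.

Survival from 0 to 60 is the product of surviving each interval: (1 − 0.564) × (1 − 0.414) × (1 − 0.531) × (1 − 0.838) × (1 − 0.843).
= 0.436 × 0.586 × 0.469 × 0.162 × 0.157 = 0.003048.

0.003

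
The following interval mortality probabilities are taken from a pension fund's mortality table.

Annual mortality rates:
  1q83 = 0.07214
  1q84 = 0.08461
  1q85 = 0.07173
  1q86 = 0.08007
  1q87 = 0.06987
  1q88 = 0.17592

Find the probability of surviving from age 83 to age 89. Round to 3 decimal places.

0.556

The overall survival probability is (1 − 0.07214) × (1 − 0.08461) × (1 − 0.07173) × (1 − 0.08007) × (1 − 0.06987) × (1 − 0.17592).
= 0.92786 × 0.91539 × 0.92827 × 0.91993 × 0.93013 × 0.82408 = 0.555944.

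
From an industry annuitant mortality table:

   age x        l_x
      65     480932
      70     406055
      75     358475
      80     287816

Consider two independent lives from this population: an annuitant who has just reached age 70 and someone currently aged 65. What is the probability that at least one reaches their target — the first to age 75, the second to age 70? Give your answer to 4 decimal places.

p₁ = l_75/l_70 = 358475/406055 = 0.882824; p₂ = l_70/l_65 = 406055/480932 = 0.844309.
P(at least one) = 1 − (1−p₁)(1−p₂) = 1 − 0.117176 × 0.155691 = 0.981757.

0.9818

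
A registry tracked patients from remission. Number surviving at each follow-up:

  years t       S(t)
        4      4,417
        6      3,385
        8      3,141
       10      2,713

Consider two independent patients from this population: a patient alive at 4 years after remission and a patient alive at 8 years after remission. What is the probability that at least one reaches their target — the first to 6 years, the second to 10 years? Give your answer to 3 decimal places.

p₁ = S(6)/S(4) = 3,385/4,417 = 0.766357; p₂ = S(10)/S(8) = 2,713/3,141 = 0.863738.
P(at least one) = 1 − (1−p₁)(1−p₂) = 1 − 0.233643 × 0.136262 = 0.968163.

0.968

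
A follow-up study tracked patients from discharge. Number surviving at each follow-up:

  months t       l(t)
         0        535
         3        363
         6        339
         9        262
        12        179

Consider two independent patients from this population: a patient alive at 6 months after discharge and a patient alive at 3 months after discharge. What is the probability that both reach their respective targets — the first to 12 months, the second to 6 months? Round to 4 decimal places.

0.4931

p₁ = l(12)/l(6) = 179/339 = 0.528024; p₂ = l(6)/l(3) = 339/363 = 0.933884.
P(both) = p₁ × p₂ = 0.528024 × 0.933884 = 0.493113.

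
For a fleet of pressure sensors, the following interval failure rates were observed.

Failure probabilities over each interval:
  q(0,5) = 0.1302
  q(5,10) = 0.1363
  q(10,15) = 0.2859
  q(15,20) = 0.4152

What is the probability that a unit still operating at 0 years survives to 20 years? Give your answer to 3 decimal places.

The overall survival probability is (1 − 0.1302) × (1 − 0.1363) × (1 − 0.2859) × (1 − 0.4152).
= 0.8698 × 0.8637 × 0.7141 × 0.5848 = 0.313725.

0.314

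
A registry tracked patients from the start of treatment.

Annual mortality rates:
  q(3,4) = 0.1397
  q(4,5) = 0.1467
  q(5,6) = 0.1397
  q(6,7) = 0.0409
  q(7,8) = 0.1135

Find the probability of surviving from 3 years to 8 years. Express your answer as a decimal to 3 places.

0.537

The overall survival probability is (1 − 0.1397) × (1 − 0.1467) × (1 − 0.1397) × (1 − 0.0409) × (1 − 0.1135).
= 0.8603 × 0.8533 × 0.8603 × 0.9591 × 0.8865 = 0.536963.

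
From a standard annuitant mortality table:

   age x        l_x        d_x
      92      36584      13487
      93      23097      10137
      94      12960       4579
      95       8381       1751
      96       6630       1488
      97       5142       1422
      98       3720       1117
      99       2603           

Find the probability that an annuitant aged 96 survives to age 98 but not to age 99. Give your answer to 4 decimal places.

We want 2|1q96 = (l_98 − l_99)/l_96.
This is the probability of reaching 98 but not 99, conditional on being alive at 96: (l_98 − l_99) / l_96.
= (3720 − 2603) / 6630 = 1117 / 6630 = 0.168477.

0.1685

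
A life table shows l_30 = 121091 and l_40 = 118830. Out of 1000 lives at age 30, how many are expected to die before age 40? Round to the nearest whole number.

The relevant probability is 1 − 118830/121091 = 0.018672.
Expected number = 1000 × 0.018672 = 19.

19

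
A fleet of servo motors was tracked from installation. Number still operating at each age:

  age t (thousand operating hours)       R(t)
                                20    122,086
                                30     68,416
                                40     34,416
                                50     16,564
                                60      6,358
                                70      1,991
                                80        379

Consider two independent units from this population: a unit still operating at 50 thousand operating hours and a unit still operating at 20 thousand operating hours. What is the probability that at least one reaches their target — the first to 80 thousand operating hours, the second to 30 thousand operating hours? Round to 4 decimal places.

0.5705

p₁ = R(80)/R(50) = 379/16,564 = 0.022881; p₂ = R(30)/R(20) = 68,416/122,086 = 0.560392.
P(at least one) = 1 − (1−p₁)(1−p₂) = 1 − 0.977119 × 0.439608 = 0.570451.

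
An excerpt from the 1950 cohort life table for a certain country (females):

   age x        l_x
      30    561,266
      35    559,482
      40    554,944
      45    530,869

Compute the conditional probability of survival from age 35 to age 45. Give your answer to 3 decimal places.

We want 10p35 = l_45/l_35.
The conditional survival probability is l_45/l_35 = 530,869/559,482 = 0.948858.

0.949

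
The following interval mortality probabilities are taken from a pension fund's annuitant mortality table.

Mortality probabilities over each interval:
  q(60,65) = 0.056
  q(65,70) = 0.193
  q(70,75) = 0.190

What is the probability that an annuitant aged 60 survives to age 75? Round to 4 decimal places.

Survival from 60 to 75 is the product of surviving each interval: (1 − 0.056) × (1 − 0.193) × (1 − 0.190).
= 0.944 × 0.807 × 0.810 = 0.617064.

0.6171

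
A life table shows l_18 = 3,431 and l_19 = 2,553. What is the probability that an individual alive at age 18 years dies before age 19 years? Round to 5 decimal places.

0.25590

P(die before 19 | alive at 18) = 1 − l_19/l_18 = 1 − 2,553/3,431 = (878)/3,431 = 0.255902.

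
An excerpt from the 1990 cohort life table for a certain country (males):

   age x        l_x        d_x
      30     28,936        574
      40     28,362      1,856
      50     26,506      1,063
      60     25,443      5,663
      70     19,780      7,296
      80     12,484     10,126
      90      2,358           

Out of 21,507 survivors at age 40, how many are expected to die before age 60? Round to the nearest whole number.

The relevant probability is 1 − 25,443/28,362 = 0.102919.
Expected number = 21,507 × 0.102919 = 2213.

2213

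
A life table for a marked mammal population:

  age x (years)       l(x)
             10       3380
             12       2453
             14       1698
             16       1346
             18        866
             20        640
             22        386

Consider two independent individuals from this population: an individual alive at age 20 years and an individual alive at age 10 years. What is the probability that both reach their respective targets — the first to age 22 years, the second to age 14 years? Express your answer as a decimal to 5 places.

p₁ = l(22)/l(20) = 386/640 = 0.603125; p₂ = l(14)/l(10) = 1698/3380 = 0.502367.
P(both) = p₁ × p₂ = 0.603125 × 0.502367 = 0.302990.

0.30299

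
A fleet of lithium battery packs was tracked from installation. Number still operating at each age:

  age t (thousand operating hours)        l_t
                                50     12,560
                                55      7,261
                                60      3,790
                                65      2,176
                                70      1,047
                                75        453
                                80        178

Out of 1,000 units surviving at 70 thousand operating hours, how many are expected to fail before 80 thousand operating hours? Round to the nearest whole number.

830

The relevant probability is 1 − 178/1,047 = 0.829990.
Expected number = 1,000 × 0.829990 = 830.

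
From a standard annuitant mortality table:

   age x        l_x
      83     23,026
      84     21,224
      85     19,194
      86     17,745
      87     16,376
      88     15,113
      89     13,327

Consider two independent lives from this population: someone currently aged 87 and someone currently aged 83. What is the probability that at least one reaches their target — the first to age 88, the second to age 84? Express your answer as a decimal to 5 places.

0.99396

p₁ = l_88/l_87 = 15,113/16,376 = 0.922875; p₂ = l_84/l_83 = 21,224/23,026 = 0.921741.
P(at least one) = 1 − (1−p₁)(1−p₂) = 1 − 0.077125 × 0.078259 = 0.993964.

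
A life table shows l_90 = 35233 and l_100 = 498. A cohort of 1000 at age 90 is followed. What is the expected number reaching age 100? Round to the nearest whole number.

14

The relevant probability is 498/35233 = 0.014134.
Expected number = 1000 × 0.014134 = 14.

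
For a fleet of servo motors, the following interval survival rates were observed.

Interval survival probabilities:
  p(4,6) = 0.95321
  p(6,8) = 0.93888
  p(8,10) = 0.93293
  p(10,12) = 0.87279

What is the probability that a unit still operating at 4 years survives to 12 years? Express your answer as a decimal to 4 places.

Chaining the interval survival probabilities: 0.95321 × 0.93888 × 0.93293 × 0.87279.
= 0.728715.

0.7287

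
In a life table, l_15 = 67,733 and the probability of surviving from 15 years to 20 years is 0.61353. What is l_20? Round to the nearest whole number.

41556

l_20 = l_15 × p = 67,733 × 0.61353 = 41556.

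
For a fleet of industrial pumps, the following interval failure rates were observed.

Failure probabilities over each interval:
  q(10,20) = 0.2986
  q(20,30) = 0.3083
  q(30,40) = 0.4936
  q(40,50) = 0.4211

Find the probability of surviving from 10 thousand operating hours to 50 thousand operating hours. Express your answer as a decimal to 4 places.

0.1422

P(survive 10→50) = (1 − 0.2986) × (1 − 0.3083) × (1 − 0.4936) × (1 − 0.4211).
= 0.7014 × 0.6917 × 0.5064 × 0.5789 = 0.142227.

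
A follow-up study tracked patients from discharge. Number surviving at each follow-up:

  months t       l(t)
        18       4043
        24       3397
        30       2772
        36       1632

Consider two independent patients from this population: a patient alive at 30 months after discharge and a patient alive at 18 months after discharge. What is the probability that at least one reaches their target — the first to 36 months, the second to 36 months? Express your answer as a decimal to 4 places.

p₁ = l(36)/l(30) = 1632/2772 = 0.588745; p₂ = l(36)/l(18) = 1632/4043 = 0.403661.
P(at least one) = 1 − (1−p₁)(1−p₂) = 1 − 0.411255 × 0.596339 = 0.754753.

0.7548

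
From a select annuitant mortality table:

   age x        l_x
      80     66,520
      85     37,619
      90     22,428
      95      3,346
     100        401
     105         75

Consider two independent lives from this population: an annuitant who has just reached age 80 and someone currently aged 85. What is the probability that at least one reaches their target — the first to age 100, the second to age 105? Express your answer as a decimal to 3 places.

p₁ = l_100/l_80 = 401/66,520 = 0.006028; p₂ = l_105/l_85 = 75/37,619 = 0.001994.
P(at least one) = 1 − (1−p₁)(1−p₂) = 1 − 0.993972 × 0.998006 = 0.008010.

0.008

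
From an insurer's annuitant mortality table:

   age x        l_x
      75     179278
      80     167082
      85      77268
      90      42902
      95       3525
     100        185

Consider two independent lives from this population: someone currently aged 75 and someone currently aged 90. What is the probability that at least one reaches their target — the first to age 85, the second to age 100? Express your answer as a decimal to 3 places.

0.433

p₁ = l_85/l_75 = 77268/179278 = 0.430995; p₂ = l_100/l_90 = 185/42902 = 0.004312.
P(at least one) = 1 − (1−p₁)(1−p₂) = 1 − 0.569005 × 0.995688 = 0.433449.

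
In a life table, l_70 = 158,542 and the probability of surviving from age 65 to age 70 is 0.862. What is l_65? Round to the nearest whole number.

183923

l_65 = l_70 / p = 158,542 / 0.862 = 183923.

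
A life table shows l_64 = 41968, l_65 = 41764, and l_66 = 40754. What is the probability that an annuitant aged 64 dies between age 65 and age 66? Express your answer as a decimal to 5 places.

0.02407

We want 1|1q64 = (l_65 − l_66)/l_64.
This is the probability of reaching 65 but not 66, conditional on being alive at 64: (l_65 − l_66) / l_64.
= (41764 − 40754) / 41968 = 1010 / 41968 = 0.024066.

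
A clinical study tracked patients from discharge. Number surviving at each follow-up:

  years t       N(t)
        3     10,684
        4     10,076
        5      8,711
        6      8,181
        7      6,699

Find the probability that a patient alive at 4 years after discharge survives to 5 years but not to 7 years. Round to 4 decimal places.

0.1997

This is the probability of reaching 5 but not 7, conditional on being alive at 4: (N(5) − N(7)) / N(4).
= (8,711 − 6,699) / 10,076 = 2,012 / 10,076 = 0.199682.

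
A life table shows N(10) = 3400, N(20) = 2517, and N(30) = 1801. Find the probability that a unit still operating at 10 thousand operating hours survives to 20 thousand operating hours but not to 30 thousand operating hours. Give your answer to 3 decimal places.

This is the probability of reaching 20 but not 30, conditional on being operational at 10: (N(20) − N(30)) / N(10).
= (2517 − 1801) / 3400 = 716 / 3400 = 0.210588.

0.211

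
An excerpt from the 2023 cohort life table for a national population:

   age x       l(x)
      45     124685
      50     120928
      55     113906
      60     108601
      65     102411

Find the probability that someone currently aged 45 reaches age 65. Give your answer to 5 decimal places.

0.82136

The conditional survival probability is l(65)/l(45) = 102411/124685 = 0.821358.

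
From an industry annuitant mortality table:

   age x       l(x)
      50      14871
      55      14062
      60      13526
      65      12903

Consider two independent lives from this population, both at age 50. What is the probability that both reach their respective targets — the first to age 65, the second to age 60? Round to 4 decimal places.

0.7892

p₁ = l(65)/l(50) = 12903/14871 = 0.867662; p₂ = l(60)/l(50) = 13526/14871 = 0.909556.
P(both) = p₁ × p₂ = 0.867662 × 0.909556 = 0.789187.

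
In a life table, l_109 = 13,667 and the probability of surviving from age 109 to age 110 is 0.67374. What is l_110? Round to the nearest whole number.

l_110 = l_109 × p = 13,667 × 0.67374 = 9208.

9208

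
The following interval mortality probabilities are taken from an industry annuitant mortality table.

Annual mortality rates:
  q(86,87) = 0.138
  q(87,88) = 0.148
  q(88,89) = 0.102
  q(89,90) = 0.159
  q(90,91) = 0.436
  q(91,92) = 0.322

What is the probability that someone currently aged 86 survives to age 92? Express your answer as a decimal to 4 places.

0.2121

The overall survival probability is (1 − 0.138) × (1 − 0.148) × (1 − 0.102) × (1 − 0.159) × (1 − 0.436) × (1 − 0.322).
= 0.862 × 0.852 × 0.898 × 0.841 × 0.564 × 0.678 = 0.212094.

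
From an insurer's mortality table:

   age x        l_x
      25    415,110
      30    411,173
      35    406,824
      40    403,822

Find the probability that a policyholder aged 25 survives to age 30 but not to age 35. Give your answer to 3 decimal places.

We want 5|5q25 = (l_30 − l_35)/l_25.
This is the probability of reaching 30 but not 35, conditional on being alive at 25: (l_30 − l_35) / l_25.
= (411,173 − 406,824) / 415,110 = 4,349 / 415,110 = 0.010477.

0.010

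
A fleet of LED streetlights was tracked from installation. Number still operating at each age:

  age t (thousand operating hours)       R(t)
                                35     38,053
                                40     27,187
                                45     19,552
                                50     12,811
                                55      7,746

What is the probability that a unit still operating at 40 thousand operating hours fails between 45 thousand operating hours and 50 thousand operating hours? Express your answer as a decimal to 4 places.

0.2479

This is the probability of reaching 45 but not 50, conditional on being operational at 40: (R(45) − R(50)) / R(40).
= (19,552 − 12,811) / 27,187 = 6,741 / 27,187 = 0.247949.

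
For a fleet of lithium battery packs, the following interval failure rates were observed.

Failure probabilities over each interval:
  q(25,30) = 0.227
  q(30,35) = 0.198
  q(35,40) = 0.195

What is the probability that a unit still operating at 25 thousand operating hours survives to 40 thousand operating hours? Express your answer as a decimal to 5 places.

0.49906

P(survive 25→40) = (1 − 0.227) × (1 − 0.198) × (1 − 0.195).
= 0.773 × 0.802 × 0.805 = 0.499057.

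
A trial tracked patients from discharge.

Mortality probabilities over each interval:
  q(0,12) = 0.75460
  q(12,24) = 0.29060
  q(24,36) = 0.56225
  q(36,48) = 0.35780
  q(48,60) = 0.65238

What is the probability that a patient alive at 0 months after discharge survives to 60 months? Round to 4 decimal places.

The overall survival probability is (1 − 0.75460) × (1 − 0.29060) × (1 − 0.56225) × (1 − 0.35780) × (1 − 0.65238).
= 0.24540 × 0.70940 × 0.43775 × 0.64220 × 0.34762 = 0.017012.

0.0170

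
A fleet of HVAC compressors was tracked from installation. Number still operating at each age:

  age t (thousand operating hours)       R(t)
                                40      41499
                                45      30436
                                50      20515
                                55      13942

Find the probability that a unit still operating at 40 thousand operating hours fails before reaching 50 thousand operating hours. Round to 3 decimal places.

P(fail before 50 | operational at 40) = 1 − R(50)/R(40) = 1 − 20515/41499 = (20984)/41499 = 0.505651.

0.506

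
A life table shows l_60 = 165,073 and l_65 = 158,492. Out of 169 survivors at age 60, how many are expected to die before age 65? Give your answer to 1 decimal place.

The relevant probability is 1 − 158,492/165,073 = 0.039867.
Expected number = 169 × 0.039867 = 6.7.

6.7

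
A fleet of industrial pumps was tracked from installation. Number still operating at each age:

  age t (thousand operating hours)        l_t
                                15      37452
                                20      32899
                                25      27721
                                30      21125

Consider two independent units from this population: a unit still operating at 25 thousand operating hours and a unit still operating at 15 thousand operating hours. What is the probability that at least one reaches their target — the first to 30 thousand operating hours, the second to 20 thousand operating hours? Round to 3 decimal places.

p₁ = l_30/l_25 = 21125/27721 = 0.762058; p₂ = l_20/l_15 = 32899/37452 = 0.878431.
P(at least one) = 1 − (1−p₁)(1−p₂) = 1 − 0.237942 × 0.121569 = 0.971074.

0.971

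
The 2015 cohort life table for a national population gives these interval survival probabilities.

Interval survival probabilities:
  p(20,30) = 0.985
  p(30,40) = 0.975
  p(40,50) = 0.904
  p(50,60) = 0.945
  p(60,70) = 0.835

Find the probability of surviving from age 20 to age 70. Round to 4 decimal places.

0.6851

Survival from 20 to 70 is the product of surviving each interval: 0.985 × 0.975 × 0.904 × 0.945 × 0.835.
= 0.685058.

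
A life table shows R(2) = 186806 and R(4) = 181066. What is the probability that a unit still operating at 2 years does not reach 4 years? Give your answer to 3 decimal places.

P(fail before 4 | operational at 2) = 1 − R(4)/R(2) = 1 − 181066/186806 = (5740)/186806 = 0.030727.

0.031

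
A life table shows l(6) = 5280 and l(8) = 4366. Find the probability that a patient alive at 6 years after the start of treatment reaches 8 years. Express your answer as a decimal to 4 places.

The conditional survival probability is l(8)/l(6) = 4366/5280 = 0.826894.

0.8269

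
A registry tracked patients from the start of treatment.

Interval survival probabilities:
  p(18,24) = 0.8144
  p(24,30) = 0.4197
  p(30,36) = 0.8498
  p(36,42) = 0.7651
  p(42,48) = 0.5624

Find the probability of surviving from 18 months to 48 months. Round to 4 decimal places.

0.1250

P(survive 18→48) = 0.8144 × 0.4197 × 0.8498 × 0.7651 × 0.5624.
= 0.124985.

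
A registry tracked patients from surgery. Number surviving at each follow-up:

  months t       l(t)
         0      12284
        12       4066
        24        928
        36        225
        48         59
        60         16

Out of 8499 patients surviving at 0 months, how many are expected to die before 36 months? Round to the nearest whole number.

8343

The relevant probability is 1 − 225/12284 = 0.981683.
Expected number = 8499 × 0.981683 = 8343.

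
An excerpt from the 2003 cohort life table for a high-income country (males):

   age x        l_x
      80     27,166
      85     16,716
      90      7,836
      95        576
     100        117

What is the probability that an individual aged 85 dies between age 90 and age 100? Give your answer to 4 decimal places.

We want 5|10q85 = (l_90 − l_100)/l_85.
This is the probability of reaching 90 but not 100, conditional on being alive at 85: (l_90 − l_100) / l_85.
= (7,836 − 117) / 16,716 = 7,719 / 16,716 = 0.461773.

0.4618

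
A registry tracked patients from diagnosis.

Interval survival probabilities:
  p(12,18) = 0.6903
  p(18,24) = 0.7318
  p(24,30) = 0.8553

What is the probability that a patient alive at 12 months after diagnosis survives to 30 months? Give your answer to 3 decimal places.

0.432

Chaining the interval survival probabilities: 0.6903 × 0.7318 × 0.8553.
= 0.432065.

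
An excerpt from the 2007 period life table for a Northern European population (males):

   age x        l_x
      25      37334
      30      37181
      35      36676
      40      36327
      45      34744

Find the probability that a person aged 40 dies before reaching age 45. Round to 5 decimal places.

0.04358

P(die before 45 | alive at 40) = 1 − l_45/l_40 = 1 − 34744/36327 = (1583)/36327 = 0.043576.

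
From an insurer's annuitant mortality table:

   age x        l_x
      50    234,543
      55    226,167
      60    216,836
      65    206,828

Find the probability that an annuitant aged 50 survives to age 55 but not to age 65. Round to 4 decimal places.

0.0825

We want 5|10q50 = (l_55 − l_65)/l_50.
This is the probability of reaching 55 but not 65, conditional on being alive at 50: (l_55 − l_65) / l_50.
= (226,167 − 206,828) / 234,543 = 19,339 / 234,543 = 0.082454.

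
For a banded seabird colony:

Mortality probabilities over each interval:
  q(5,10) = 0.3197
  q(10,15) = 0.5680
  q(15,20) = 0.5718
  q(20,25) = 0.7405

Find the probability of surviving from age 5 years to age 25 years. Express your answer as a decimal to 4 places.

0.0327

The overall survival probability is (1 − 0.3197) × (1 − 0.5680) × (1 − 0.5718) × (1 − 0.7405).
= 0.6803 × 0.4320 × 0.4282 × 0.2595 = 0.032656.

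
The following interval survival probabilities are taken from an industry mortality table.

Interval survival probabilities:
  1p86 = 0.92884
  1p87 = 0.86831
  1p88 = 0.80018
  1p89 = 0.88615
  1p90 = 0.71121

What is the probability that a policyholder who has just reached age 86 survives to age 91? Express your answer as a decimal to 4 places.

0.4067

The overall survival probability is 0.92884 × 0.86831 × 0.80018 × 0.88615 × 0.71121.
= 0.406732.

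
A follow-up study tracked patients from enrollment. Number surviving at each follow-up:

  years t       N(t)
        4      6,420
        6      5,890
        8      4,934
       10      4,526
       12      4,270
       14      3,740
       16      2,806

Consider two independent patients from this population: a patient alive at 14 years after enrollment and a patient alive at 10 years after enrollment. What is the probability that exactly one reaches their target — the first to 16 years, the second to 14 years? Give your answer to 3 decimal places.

p₁ = N(16)/N(14) = 2,806/3,740 = 0.750267; p₂ = N(14)/N(10) = 3,740/4,526 = 0.826337.
P(exactly one) = p₁(1−p₂) + (1−p₁)p₂ = 0.130294 + 0.206364 = 0.336657.

0.337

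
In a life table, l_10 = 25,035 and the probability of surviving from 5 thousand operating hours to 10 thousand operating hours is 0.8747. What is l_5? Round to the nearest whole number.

28621

l_5 = l_10 / p = 25,035 / 0.8747 = 28621.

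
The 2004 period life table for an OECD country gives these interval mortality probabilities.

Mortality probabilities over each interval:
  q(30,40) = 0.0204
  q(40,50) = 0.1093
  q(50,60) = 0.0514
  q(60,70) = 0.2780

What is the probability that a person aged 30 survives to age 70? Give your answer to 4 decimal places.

0.5976

P(survive 30→70) = (1 − 0.0204) × (1 − 0.1093) × (1 − 0.0514) × (1 − 0.2780).
= 0.9796 × 0.8907 × 0.9486 × 0.7220 = 0.597586.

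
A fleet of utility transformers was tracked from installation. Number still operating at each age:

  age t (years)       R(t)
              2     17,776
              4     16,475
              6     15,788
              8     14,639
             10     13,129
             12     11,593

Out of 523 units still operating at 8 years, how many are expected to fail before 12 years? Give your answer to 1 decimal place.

The relevant probability is 1 − 11,593/14,639 = 0.208074.
Expected number = 523 × 0.208074 = 108.8.

108.8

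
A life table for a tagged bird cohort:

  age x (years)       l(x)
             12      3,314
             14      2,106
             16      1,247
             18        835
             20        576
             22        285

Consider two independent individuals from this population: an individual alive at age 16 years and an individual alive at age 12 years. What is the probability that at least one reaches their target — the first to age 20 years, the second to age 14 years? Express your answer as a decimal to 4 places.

0.8039

p₁ = l(20)/l(16) = 576/1,247 = 0.461909; p₂ = l(14)/l(12) = 2,106/3,314 = 0.635486.
P(at least one) = 1 − (1−p₁)(1−p₂) = 1 − 0.538091 × 0.364514 = 0.803858.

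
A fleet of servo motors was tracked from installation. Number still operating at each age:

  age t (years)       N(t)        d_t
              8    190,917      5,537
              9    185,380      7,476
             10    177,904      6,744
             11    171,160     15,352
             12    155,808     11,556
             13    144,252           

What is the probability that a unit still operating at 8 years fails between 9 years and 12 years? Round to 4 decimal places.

This is the probability of reaching 9 but not 12, conditional on being operational at 8: (N(9) − N(12)) / N(8).
= (185,380 − 155,808) / 190,917 = 29,572 / 190,917 = 0.154895.

0.1549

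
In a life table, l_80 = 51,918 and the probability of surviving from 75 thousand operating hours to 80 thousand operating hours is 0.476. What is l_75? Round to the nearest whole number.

109071

l_75 = l_80 / p = 51,918 / 0.476 = 109071.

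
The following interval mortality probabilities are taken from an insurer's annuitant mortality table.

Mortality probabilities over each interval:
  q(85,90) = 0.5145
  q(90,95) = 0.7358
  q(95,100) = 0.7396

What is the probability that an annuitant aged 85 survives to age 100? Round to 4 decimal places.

0.0334

P(survive 85→100) = (1 − 0.5145) × (1 − 0.7358) × (1 − 0.7396).
= 0.4855 × 0.2642 × 0.2604 = 0.033401.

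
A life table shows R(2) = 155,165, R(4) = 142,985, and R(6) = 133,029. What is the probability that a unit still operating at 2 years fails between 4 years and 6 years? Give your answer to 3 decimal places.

This is the probability of reaching 4 but not 6, conditional on being operational at 2: (R(4) − R(6)) / R(2).
= (142,985 − 133,029) / 155,165 = 9,956 / 155,165 = 0.064164.

0.064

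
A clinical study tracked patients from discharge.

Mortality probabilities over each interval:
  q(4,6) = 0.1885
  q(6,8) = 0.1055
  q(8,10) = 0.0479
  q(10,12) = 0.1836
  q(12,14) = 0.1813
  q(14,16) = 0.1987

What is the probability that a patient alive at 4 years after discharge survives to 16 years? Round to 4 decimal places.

0.3701

Chaining the interval survival probabilities: (1 − 0.1885) × (1 − 0.1055) × (1 − 0.0479) × (1 − 0.1836) × (1 − 0.1813) × (1 − 0.1987).
= 0.8115 × 0.8945 × 0.9521 × 0.8164 × 0.8187 × 0.8013 = 0.370147.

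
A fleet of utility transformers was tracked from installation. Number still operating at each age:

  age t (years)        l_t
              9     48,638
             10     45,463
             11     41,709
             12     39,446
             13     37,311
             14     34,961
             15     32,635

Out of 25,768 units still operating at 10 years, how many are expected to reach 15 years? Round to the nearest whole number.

18497

The relevant probability is 32,635/45,463 = 0.717836.
Expected number = 25,768 × 0.717836 = 18497.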